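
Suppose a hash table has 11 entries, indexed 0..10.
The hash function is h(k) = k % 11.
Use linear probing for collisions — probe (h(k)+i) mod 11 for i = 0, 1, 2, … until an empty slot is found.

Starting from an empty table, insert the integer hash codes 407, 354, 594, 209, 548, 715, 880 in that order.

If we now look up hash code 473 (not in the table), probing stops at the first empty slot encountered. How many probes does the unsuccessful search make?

407 hashes to 0; slot 0 is free => place at 0.
354 hashes to 2; slot 2 is free => place at 2.
594 hashes to 0; 0 taken => place at 1.
209 hashes to 0; 0,1,2 taken => place at 3.
548 hashes to 9; slot 9 is free => place at 9.
715 hashes to 0; 0,1,2,3 taken => place at 4.
880 hashes to 0; 0,1,2,3,4 taken => place at 5.
Table: [407, 594, 354, 209, 715, 880, _, _, _, 548, _]
Lookup 473: h=0, probe 0,1,2,3,4,5,6 → slot 6 empty, not found.

7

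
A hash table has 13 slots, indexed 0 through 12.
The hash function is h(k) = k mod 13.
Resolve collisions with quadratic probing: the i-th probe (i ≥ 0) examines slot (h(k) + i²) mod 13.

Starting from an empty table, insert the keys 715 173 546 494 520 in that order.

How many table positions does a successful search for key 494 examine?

715 hashes to 0; slot 0 is free → place at 0.
173 hashes to 4; slot 4 is free → place at 4.
546 hashes to 0; 0 taken → place at 1.
494 hashes to 0; 0,1,4 taken → place at 9.
520 hashes to 0; 0,1,4,9 taken → place at 3.
Table: [715, 546, _, 520, 173, _, _, _, _, 494, _, _, _]
Lookup 494: h=0, probe 0,1,4,9 → found at 9.

4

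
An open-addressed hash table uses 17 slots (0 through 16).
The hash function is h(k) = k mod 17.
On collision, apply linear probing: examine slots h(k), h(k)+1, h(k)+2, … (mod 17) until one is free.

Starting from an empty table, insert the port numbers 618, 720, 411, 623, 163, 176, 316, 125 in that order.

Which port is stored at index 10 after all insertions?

163

618 hashes to 6; slot 6 is free → place at 6.
720 hashes to 6; 6 taken → place at 7.
411 hashes to 3; slot 3 is free → place at 3.
623 hashes to 11; slot 11 is free → place at 11.
163 hashes to 10; slot 10 is free → place at 10.
176 hashes to 6; 6,7 taken → place at 8.
316 hashes to 10; 10,11 taken → place at 12.
125 hashes to 6; 6,7,8 taken → place at 9.
Table: [—, —, —, 411, —, —, 618, 720, 176, 125, 163, 623, 316, —, —, —, —]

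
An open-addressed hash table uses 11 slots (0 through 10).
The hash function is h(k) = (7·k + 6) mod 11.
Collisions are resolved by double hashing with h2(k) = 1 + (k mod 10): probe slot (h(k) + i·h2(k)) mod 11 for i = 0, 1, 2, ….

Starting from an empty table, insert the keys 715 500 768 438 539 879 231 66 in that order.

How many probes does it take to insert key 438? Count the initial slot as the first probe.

2

Insert 715: h=6, slot 6 empty => index 6.
Insert 500: h=8, slot 8 empty => index 8.
Insert 768: h=3, slot 3 empty => index 3.
Insert 438: h=3, h2=9, slot 3 occupied => index 1.
Insert 539: h=6, h2=10, slot 6 occupied => index 5.
Insert 879: h=10, slot 10 empty => index 10.
Insert 231: h=6, h2=2, slots 6,8,10,1,3,5 occupied => index 7.
Insert 66: h=6, h2=7, slot 6 occupied => index 2.
Table: [—, 438, 66, 768, —, 539, 715, 231, 500, —, 879]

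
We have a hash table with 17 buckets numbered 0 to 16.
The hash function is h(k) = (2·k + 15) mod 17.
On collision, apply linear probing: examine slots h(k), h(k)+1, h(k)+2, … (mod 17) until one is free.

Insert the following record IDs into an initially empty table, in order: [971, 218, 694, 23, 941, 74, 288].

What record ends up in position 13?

74

Insert 971: h=2, slot 2 empty => index 2.
Insert 218: h=9, slot 9 empty => index 9.
Insert 694: h=9, slot 9 occupied => index 10.
Insert 23: h=10, slot 10 occupied => index 11.
Insert 941: h=10, slots 10,11 occupied => index 12.
Insert 74: h=10, slots 10,11,12 occupied => index 13.
Insert 288: h=13, slot 13 occupied => index 14.
Table: [-, -, 971, -, -, -, -, -, -, 218, 694, 23, 941, 74, 288, -, -]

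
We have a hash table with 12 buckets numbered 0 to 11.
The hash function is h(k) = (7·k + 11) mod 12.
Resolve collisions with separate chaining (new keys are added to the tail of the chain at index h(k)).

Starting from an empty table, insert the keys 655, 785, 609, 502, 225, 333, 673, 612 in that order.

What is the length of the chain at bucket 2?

Insert 655: h=0, bucket 0 empty → new chain.
Insert 785: h=10, bucket 10 empty → new chain.
Insert 609: h=2, bucket 2 empty → new chain.
Insert 502: h=9, bucket 9 empty → new chain.
Insert 225: h=2, bucket 2 nonempty → append to chain.
Insert 333: h=2, bucket 2 nonempty → append to chain.
Insert 673: h=6, bucket 6 empty → new chain.
Insert 612: h=11, bucket 11 empty → new chain.
Final buckets:
0: 655
1: -
2: 609 -> 225 -> 333
3: -
4: -
5: -
6: 673
7: -
8: -
9: 502
10: 785
11: 612

3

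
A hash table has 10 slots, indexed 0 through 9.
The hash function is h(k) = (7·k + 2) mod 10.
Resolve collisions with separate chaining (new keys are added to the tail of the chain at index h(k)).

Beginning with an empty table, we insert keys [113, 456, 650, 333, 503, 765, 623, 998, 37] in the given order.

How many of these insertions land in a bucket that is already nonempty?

113 -> bucket 3
456 -> bucket 4
650 -> bucket 2
333 -> bucket 3 (collision)
503 -> bucket 3 (collision)
765 -> bucket 7
623 -> bucket 3 (collision)
998 -> bucket 8
37 -> bucket 1
Final buckets:
0: _
1: 37
2: 650
3: 113 -> 333 -> 503 -> 623
4: 456
5: _
6: _
7: 765
8: 998
9: _

3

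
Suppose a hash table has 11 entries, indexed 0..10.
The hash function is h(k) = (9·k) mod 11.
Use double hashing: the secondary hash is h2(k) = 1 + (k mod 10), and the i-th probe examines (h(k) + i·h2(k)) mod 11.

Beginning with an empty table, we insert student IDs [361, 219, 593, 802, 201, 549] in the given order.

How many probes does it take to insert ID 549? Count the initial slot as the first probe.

Insert 361: h=4, slot 4 empty → index 4.
Insert 219: h=2, slot 2 empty → index 2.
Insert 593: h=2, h2=4, slot 2 occupied → index 6.
Insert 802: h=2, h2=3, slot 2 occupied → index 5.
Insert 201: h=5, h2=2, slot 5 occupied → index 7.
Insert 549: h=2, h2=10, slot 2 occupied → index 1.
Table: [—, 549, 219, —, 361, 802, 593, 201, —, —, —]

2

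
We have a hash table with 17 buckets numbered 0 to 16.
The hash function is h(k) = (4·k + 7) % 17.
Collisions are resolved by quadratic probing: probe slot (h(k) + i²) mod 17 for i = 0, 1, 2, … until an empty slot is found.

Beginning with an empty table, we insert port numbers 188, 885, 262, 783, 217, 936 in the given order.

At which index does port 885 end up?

12

188 hashes to 11; slot 11 is free → place at 11.
885 hashes to 11; 11 taken → place at 12.
262 hashes to 1; slot 1 is free → place at 1.
783 hashes to 11; 11,12 taken → place at 15.
217 hashes to 8; slot 8 is free → place at 8.
936 hashes to 11; 11,12,15 taken → place at 3.
Table: [., 262, ., 936, ., ., ., ., 217, ., ., 188, 885, ., ., 783, .]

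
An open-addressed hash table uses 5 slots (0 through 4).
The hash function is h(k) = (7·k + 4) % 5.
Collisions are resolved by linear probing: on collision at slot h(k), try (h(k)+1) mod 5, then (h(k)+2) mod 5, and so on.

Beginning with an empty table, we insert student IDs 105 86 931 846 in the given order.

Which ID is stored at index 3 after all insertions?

846

105: h=4 → slot 4
86: h=1 → slot 1
931: h=1, probe 1,2 → slot 2
846: h=1, probe 1,2,3 → slot 3
Table: [∅, 86, 931, 846, 105]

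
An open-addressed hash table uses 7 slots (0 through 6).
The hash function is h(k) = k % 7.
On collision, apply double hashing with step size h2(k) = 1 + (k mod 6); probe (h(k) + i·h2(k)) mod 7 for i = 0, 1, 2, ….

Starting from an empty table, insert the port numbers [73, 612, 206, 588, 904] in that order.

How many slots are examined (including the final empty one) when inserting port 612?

2

73: h=3 → slot 3
612: h=3, h2=1, probe 3,4 → slot 4
206: h=3, h2=3, probe 3,6 → slot 6
588: h=0 → slot 0
904: h=1 → slot 1
Table: [588, 904, _, 73, 612, _, 206]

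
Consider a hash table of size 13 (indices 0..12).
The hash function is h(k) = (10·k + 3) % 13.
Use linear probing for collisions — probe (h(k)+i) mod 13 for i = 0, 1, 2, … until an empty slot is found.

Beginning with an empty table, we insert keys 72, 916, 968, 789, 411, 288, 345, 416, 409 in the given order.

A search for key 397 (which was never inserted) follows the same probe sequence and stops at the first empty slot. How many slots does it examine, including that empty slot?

72 hashes to 8; slot 8 is free -> place at 8.
916 hashes to 11; slot 11 is free -> place at 11.
968 hashes to 11; 11 taken -> place at 12.
789 hashes to 2; slot 2 is free -> place at 2.
411 hashes to 5; slot 5 is free -> place at 5.
288 hashes to 10; slot 10 is free -> place at 10.
345 hashes to 8; 8 taken -> place at 9.
416 hashes to 3; slot 3 is free -> place at 3.
409 hashes to 11; 11,12 taken -> place at 0.
Table: [409, —, 789, 416, —, 411, —, —, 72, 345, 288, 916, 968]
Lookup 397: h=8, probe 8,9,10,11,12,0,1 → slot 1 empty, not found.

7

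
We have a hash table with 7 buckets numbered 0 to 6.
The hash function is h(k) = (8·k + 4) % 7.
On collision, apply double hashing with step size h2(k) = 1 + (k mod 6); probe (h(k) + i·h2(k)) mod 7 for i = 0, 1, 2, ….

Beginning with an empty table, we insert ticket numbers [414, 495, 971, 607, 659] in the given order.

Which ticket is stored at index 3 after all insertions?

659

414 hashes to 5; slot 5 is free -> place at 5.
495 hashes to 2; slot 2 is free -> place at 2.
971 hashes to 2, h2=6; 2 taken -> place at 1.
607 hashes to 2, h2=2; 2 taken -> place at 4.
659 hashes to 5, h2=6; 5,4 taken -> place at 3.
Table: [., 971, 495, 659, 607, 414, .]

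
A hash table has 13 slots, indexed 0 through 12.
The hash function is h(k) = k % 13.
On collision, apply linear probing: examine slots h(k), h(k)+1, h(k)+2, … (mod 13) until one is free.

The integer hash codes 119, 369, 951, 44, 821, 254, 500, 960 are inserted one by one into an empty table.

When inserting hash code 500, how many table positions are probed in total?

3

Insert 119: h=2, slot 2 empty -> index 2.
Insert 369: h=5, slot 5 empty -> index 5.
Insert 951: h=2, slot 2 occupied -> index 3.
Insert 44: h=5, slot 5 occupied -> index 6.
Insert 821: h=2, slots 2,3 occupied -> index 4.
Insert 254: h=7, slot 7 empty -> index 7.
Insert 500: h=6, slots 6,7 occupied -> index 8.
Insert 960: h=11, slot 11 empty -> index 11.
Table: [—, —, 119, 951, 821, 369, 44, 254, 500, —, —, 960, —]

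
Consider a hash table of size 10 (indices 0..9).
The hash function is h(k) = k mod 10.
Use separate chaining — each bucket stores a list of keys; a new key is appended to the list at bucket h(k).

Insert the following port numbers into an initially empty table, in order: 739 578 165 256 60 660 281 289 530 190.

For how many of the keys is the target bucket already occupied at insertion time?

739 → bucket 9
578 → bucket 8
165 → bucket 5
256 → bucket 6
60 → bucket 0
660 → bucket 0 (collision)
281 → bucket 1
289 → bucket 9 (collision)
530 → bucket 0 (collision)
190 → bucket 0 (collision)
Final buckets:
0: 60 -> 660 -> 530 -> 190
1: 281
2: ∅
3: ∅
4: ∅
5: 165
6: 256
7: ∅
8: 578
9: 739 -> 289

4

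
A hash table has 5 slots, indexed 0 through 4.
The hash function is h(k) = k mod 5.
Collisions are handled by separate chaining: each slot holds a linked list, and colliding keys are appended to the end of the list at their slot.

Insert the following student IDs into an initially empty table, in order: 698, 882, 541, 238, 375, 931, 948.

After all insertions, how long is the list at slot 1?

2

Insert 698: h=3, bucket 3 empty -> new chain.
Insert 882: h=2, bucket 2 empty -> new chain.
Insert 541: h=1, bucket 1 empty -> new chain.
Insert 238: h=3, bucket 3 nonempty -> append to chain.
Insert 375: h=0, bucket 0 empty -> new chain.
Insert 931: h=1, bucket 1 nonempty -> append to chain.
Insert 948: h=3, bucket 3 nonempty -> append to chain.
Final buckets:
0: 375
1: 541 -> 931
2: 882
3: 698 -> 238 -> 948
4: —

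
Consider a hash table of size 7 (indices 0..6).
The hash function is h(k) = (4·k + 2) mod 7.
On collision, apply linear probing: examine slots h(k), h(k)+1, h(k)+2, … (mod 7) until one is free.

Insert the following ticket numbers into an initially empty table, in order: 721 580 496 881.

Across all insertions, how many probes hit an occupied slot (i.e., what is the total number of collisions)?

721: h=2 -> slot 2
580: h=5 -> slot 5
496: h=5, probe 5,6 -> slot 6
881: h=5, probe 5,6,0 -> slot 0
Table: [881, -, 721, -, -, 580, 496]

3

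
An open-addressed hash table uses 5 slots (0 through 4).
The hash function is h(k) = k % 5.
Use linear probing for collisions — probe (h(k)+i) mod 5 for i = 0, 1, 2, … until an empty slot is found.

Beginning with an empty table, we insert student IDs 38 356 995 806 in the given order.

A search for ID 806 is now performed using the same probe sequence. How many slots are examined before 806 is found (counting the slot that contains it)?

2

Insert 38: h=3, slot 3 empty => index 3.
Insert 356: h=1, slot 1 empty => index 1.
Insert 995: h=0, slot 0 empty => index 0.
Insert 806: h=1, slot 1 occupied => index 2.
Table: [995, 356, 806, 38, _]
Lookup 806: h=1, probe 1,2 → found at 2.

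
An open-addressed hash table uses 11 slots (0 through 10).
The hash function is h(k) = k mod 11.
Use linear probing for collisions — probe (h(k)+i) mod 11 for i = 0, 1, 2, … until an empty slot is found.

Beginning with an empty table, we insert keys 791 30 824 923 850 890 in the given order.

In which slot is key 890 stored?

791 hashes to 10; slot 10 is free => place at 10.
30 hashes to 8; slot 8 is free => place at 8.
824 hashes to 10; 10 taken => place at 0.
923 hashes to 10; 10,0 taken => place at 1.
850 hashes to 3; slot 3 is free => place at 3.
890 hashes to 10; 10,0,1 taken => place at 2.
Table: [824, 923, 890, 850, ∅, ∅, ∅, ∅, 30, ∅, 791]

2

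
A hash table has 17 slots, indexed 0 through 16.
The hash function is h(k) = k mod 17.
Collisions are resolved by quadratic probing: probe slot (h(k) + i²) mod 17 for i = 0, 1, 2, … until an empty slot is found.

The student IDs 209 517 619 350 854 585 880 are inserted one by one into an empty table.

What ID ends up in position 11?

209 hashes to 5; slot 5 is free → place at 5.
517 hashes to 7; slot 7 is free → place at 7.
619 hashes to 7; 7 taken → place at 8.
350 hashes to 10; slot 10 is free → place at 10.
854 hashes to 4; slot 4 is free → place at 4.
585 hashes to 7; 7,8 taken → place at 11.
880 hashes to 13; slot 13 is free → place at 13.
Table: [∅, ∅, ∅, ∅, 854, 209, ∅, 517, 619, ∅, 350, 585, ∅, 880, ∅, ∅, ∅]

585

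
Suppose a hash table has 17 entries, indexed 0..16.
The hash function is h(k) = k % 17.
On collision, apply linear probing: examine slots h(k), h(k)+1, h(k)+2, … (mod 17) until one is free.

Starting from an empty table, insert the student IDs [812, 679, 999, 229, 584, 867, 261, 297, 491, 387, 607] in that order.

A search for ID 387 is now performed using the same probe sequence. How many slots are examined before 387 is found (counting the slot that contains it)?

6

812: h=13 → slot 13
679: h=16 → slot 16
999: h=13, probe 13,14 → slot 14
229: h=8 → slot 8
584: h=6 → slot 6
867: h=0 → slot 0
261: h=6, probe 6,7 → slot 7
297: h=8, probe 8,9 → slot 9
491: h=15 → slot 15
387: h=13, probe 13,14,15,16,0,1 → slot 1
607: h=12 → slot 12
Table: [867, 387, _, _, _, _, 584, 261, 229, 297, _, _, 607, 812, 999, 491, 679]
Lookup 387: h=13, probe 13,14,15,16,0,1 → found at 1.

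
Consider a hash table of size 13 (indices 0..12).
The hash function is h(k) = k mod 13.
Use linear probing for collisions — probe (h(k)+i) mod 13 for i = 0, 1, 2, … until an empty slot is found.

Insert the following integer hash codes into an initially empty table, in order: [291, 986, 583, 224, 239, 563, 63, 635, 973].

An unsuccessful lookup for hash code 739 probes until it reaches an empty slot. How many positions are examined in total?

10

291: h=5 => slot 5
986: h=11 => slot 11
583: h=11, probe 11,12 => slot 12
224: h=3 => slot 3
239: h=5, probe 5,6 => slot 6
563: h=4 => slot 4
63: h=11, probe 11,12,0 => slot 0
635: h=11, probe 11,12,0,1 => slot 1
973: h=11, probe 11,12,0,1,2 => slot 2
Table: [63, 635, 973, 224, 563, 291, 239, —, —, —, —, 986, 583]
Lookup 739: h=11, probe 11,12,0,1,2,3,4,5,6,7 → slot 7 empty, not found.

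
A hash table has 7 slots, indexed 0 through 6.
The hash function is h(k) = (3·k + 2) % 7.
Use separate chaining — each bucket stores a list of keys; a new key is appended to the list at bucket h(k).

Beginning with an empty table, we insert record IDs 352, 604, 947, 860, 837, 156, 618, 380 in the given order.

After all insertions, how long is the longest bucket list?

352 -> bucket 1
604 -> bucket 1 (collision)
947 -> bucket 1 (collision)
860 -> bucket 6
837 -> bucket 0
156 -> bucket 1 (collision)
618 -> bucket 1 (collision)
380 -> bucket 1 (collision)
Final buckets:
0: 837
1: 352 -> 604 -> 947 -> 156 -> 618 -> 380
2: .
3: .
4: .
5: .
6: 860

6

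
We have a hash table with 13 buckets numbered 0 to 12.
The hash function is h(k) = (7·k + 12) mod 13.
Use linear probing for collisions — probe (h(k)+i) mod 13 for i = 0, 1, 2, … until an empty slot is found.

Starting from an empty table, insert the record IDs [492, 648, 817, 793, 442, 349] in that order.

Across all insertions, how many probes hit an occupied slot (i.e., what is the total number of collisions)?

492 hashes to 11; slot 11 is free → place at 11.
648 hashes to 11; 11 taken → place at 12.
817 hashes to 11; 11,12 taken → place at 0.
793 hashes to 12; 12,0 taken → place at 1.
442 hashes to 12; 12,0,1 taken → place at 2.
349 hashes to 11; 11,12,0,1,2 taken → place at 3.
Table: [817, 793, 442, 349, _, _, _, _, _, _, _, 492, 648]

13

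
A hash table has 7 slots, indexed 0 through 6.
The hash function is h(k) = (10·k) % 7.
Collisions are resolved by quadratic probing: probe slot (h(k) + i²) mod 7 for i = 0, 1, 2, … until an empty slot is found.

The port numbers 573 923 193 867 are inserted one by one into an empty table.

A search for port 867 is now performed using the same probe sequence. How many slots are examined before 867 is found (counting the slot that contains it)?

3

573: h=4 => slot 4
923: h=4, probe 4,5 => slot 5
193: h=5, probe 5,6 => slot 6
867: h=4, probe 4,5,1 => slot 1
Table: [-, 867, -, -, 573, 923, 193]
Lookup 867: h=4, probe 4,5,1 → found at 1.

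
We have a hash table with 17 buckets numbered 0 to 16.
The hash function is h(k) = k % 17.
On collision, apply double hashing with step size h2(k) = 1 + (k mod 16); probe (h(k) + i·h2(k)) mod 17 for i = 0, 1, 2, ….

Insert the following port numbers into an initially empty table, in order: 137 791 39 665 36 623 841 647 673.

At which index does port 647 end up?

0

Insert 137: h=1, slot 1 empty => index 1.
Insert 791: h=9, slot 9 empty => index 9.
Insert 39: h=5, slot 5 empty => index 5.
Insert 665: h=2, slot 2 empty => index 2.
Insert 36: h=2, h2=5, slot 2 occupied => index 7.
Insert 623: h=11, slot 11 empty => index 11.
Insert 841: h=8, slot 8 empty => index 8.
Insert 647: h=1, h2=8, slots 1,9 occupied => index 0.
Insert 673: h=10, slot 10 empty => index 10.
Table: [647, 137, 665, ∅, ∅, 39, ∅, 36, 841, 791, 673, 623, ∅, ∅, ∅, ∅, ∅]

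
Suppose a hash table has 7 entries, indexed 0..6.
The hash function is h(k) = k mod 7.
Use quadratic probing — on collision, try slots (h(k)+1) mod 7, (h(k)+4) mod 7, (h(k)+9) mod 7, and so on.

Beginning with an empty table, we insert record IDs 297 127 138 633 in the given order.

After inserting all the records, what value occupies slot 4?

633

Insert 297: h=3, slot 3 empty → index 3.
Insert 127: h=1, slot 1 empty → index 1.
Insert 138: h=5, slot 5 empty → index 5.
Insert 633: h=3, slot 3 occupied → index 4.
Table: [—, 127, —, 297, 633, 138, —]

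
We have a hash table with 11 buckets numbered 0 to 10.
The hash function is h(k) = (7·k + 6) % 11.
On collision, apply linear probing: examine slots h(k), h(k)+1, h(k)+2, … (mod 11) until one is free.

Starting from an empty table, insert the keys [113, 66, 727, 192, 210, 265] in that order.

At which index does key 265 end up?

4

Insert 113: h=5, slot 5 empty → index 5.
Insert 66: h=6, slot 6 empty → index 6.
Insert 727: h=2, slot 2 empty → index 2.
Insert 192: h=8, slot 8 empty → index 8.
Insert 210: h=2, slot 2 occupied → index 3.
Insert 265: h=2, slots 2,3 occupied → index 4.
Table: [_, _, 727, 210, 265, 113, 66, _, 192, _, _]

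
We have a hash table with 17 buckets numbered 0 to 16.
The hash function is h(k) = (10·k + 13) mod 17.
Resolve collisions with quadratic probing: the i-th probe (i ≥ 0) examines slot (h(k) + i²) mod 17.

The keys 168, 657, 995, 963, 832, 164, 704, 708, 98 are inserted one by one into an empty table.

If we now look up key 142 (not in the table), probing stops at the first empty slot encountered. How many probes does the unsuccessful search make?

2

Insert 168: h=10, slot 10 empty → index 10.
Insert 657: h=4, slot 4 empty → index 4.
Insert 995: h=1, slot 1 empty → index 1.
Insert 963: h=4, slot 4 occupied → index 5.
Insert 832: h=3, slot 3 empty → index 3.
Insert 164: h=4, slots 4,5 occupied → index 8.
Insert 704: h=15, slot 15 empty → index 15.
Insert 708: h=4, slots 4,5,8 occupied → index 13.
Insert 98: h=7, slot 7 empty → index 7.
Table: [—, 995, —, 832, 657, 963, —, 98, 164, —, 168, —, —, 708, —, 704, —]
Lookup 142: h=5, probe 5,6 → slot 6 empty, not found.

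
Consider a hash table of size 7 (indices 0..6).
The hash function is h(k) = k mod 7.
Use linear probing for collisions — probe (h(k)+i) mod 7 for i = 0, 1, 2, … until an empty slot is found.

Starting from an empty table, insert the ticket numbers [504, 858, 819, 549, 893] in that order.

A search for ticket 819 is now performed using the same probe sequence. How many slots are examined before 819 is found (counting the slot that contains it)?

2

504: h=0 => slot 0
858: h=4 => slot 4
819: h=0, probe 0,1 => slot 1
549: h=3 => slot 3
893: h=4, probe 4,5 => slot 5
Table: [504, 819, —, 549, 858, 893, —]
Lookup 819: h=0, probe 0,1 → found at 1.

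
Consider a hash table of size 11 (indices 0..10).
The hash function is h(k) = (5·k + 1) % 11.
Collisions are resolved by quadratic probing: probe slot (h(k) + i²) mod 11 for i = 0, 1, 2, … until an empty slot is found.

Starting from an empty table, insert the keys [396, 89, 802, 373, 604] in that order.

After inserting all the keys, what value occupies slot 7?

802

396: h=1 => slot 1
89: h=6 => slot 6
802: h=7 => slot 7
373: h=7, probe 7,8 => slot 8
604: h=7, probe 7,8,0 => slot 0
Table: [604, 396, ., ., ., ., 89, 802, 373, ., .]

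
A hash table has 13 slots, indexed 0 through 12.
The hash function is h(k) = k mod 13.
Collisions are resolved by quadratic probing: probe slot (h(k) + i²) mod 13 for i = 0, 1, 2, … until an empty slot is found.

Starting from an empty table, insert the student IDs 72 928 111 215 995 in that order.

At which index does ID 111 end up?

8

Insert 72: h=7, slot 7 empty → index 7.
Insert 928: h=5, slot 5 empty → index 5.
Insert 111: h=7, slot 7 occupied → index 8.
Insert 215: h=7, slots 7,8 occupied → index 11.
Insert 995: h=7, slots 7,8,11 occupied → index 3.
Table: [-, -, -, 995, -, 928, -, 72, 111, -, -, 215, -]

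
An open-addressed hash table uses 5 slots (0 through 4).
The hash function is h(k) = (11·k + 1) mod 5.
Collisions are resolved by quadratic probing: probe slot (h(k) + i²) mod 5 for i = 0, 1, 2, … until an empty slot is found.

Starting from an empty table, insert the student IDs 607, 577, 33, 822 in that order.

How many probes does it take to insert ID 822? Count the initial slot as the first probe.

3

607: h=3 => slot 3
577: h=3, probe 3,4 => slot 4
33: h=4, probe 4,0 => slot 0
822: h=3, probe 3,4,2 => slot 2
Table: [33, ., 822, 607, 577]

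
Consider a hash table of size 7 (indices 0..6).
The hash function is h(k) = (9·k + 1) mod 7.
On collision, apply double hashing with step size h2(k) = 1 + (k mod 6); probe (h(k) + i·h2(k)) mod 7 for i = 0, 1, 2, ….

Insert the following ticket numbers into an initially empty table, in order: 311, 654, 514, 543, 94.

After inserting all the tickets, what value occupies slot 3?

Insert 311: h=0, slot 0 empty -> index 0.
Insert 654: h=0, h2=1, slot 0 occupied -> index 1.
Insert 514: h=0, h2=5, slot 0 occupied -> index 5.
Insert 543: h=2, slot 2 empty -> index 2.
Insert 94: h=0, h2=5, slots 0,5 occupied -> index 3.
Table: [311, 654, 543, 94, ., 514, .]

94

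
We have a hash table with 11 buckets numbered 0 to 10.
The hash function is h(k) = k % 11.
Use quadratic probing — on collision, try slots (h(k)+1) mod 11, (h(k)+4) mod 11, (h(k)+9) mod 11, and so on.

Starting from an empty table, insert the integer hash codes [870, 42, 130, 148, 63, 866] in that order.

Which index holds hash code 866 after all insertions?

6

Insert 870: h=1, slot 1 empty => index 1.
Insert 42: h=9, slot 9 empty => index 9.
Insert 130: h=9, slot 9 occupied => index 10.
Insert 148: h=5, slot 5 empty => index 5.
Insert 63: h=8, slot 8 empty => index 8.
Insert 866: h=8, slots 8,9,1 occupied => index 6.
Table: [., 870, ., ., ., 148, 866, ., 63, 42, 130]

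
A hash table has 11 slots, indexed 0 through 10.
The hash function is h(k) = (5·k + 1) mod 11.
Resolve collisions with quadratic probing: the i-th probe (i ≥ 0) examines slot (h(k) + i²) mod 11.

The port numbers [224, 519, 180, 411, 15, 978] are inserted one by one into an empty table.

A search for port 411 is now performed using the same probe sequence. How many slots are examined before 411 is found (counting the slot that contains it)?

Insert 224: h=10, slot 10 empty → index 10.
Insert 519: h=0, slot 0 empty → index 0.
Insert 180: h=10, slots 10,0 occupied → index 3.
Insert 411: h=10, slots 10,0,3 occupied → index 8.
Insert 15: h=10, slots 10,0,3,8 occupied → index 4.
Insert 978: h=7, slot 7 empty → index 7.
Table: [519, ∅, ∅, 180, 15, ∅, ∅, 978, 411, ∅, 224]
Lookup 411: h=10, probe 10,0,3,8 → found at 8.

4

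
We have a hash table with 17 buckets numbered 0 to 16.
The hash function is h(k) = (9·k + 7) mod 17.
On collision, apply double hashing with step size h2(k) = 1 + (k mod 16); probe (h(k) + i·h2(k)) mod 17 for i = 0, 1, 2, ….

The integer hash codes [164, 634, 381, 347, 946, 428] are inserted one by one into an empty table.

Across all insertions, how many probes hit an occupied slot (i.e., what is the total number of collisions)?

164 hashes to 4; slot 4 is free -> place at 4.
634 hashes to 1; slot 1 is free -> place at 1.
381 hashes to 2; slot 2 is free -> place at 2.
347 hashes to 2, h2=12; 2 taken -> place at 14.
946 hashes to 4, h2=3; 4 taken -> place at 7.
428 hashes to 0; slot 0 is free -> place at 0.
Table: [428, 634, 381, ., 164, ., ., 946, ., ., ., ., ., ., 347, ., .]

2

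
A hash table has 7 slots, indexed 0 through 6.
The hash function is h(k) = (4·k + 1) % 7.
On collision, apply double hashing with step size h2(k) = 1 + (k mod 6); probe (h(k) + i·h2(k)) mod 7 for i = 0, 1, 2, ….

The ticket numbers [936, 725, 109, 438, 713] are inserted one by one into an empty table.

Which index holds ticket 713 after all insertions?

2

936 hashes to 0; slot 0 is free => place at 0.
725 hashes to 3; slot 3 is free => place at 3.
109 hashes to 3, h2=2; 3 taken => place at 5.
438 hashes to 3, h2=1; 3 taken => place at 4.
713 hashes to 4, h2=6; 4,3 taken => place at 2.
Table: [936, —, 713, 725, 438, 109, —]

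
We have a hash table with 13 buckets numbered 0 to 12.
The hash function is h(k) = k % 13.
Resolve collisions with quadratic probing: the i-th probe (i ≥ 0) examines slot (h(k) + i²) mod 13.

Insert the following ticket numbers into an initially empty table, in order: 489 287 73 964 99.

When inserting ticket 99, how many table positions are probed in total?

3

Insert 489: h=8, slot 8 empty -> index 8.
Insert 287: h=1, slot 1 empty -> index 1.
Insert 73: h=8, slot 8 occupied -> index 9.
Insert 964: h=2, slot 2 empty -> index 2.
Insert 99: h=8, slots 8,9 occupied -> index 12.
Table: [—, 287, 964, —, —, —, —, —, 489, 73, —, —, 99]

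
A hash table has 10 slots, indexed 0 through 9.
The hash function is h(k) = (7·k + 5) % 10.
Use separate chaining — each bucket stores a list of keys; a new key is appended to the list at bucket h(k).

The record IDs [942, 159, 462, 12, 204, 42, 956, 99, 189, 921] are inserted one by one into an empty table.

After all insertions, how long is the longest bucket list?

4

942 -> bucket 9
159 -> bucket 8
462 -> bucket 9 (collision)
12 -> bucket 9 (collision)
204 -> bucket 3
42 -> bucket 9 (collision)
956 -> bucket 7
99 -> bucket 8 (collision)
189 -> bucket 8 (collision)
921 -> bucket 2
Final buckets:
0: ∅
1: ∅
2: 921
3: 204
4: ∅
5: ∅
6: ∅
7: 956
8: 159 -> 99 -> 189
9: 942 -> 462 -> 12 -> 42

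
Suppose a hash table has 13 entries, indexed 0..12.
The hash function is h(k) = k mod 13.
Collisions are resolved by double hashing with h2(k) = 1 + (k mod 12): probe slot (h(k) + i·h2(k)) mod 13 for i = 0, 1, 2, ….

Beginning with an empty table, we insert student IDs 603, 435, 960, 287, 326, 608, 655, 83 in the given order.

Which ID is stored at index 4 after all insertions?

603 hashes to 5; slot 5 is free → place at 5.
435 hashes to 6; slot 6 is free → place at 6.
960 hashes to 11; slot 11 is free → place at 11.
287 hashes to 1; slot 1 is free → place at 1.
326 hashes to 1, h2=3; 1 taken → place at 4.
608 hashes to 10; slot 10 is free → place at 10.
655 hashes to 5, h2=8; 5 taken → place at 0.
83 hashes to 5, h2=12; 5,4 taken → place at 3.
Table: [655, 287, —, 83, 326, 603, 435, —, —, —, 608, 960, —]

326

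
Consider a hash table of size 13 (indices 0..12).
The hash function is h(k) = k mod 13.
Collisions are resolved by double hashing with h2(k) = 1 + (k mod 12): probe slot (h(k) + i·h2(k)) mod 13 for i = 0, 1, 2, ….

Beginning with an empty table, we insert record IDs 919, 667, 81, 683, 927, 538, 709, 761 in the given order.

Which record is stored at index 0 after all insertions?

761

919 hashes to 9; slot 9 is free → place at 9.
667 hashes to 4; slot 4 is free → place at 4.
81 hashes to 3; slot 3 is free → place at 3.
683 hashes to 7; slot 7 is free → place at 7.
927 hashes to 4, h2=4; 4 taken → place at 8.
538 hashes to 5; slot 5 is free → place at 5.
709 hashes to 7, h2=2; 7,9 taken → place at 11.
761 hashes to 7, h2=6; 7 taken → place at 0.
Table: [761, -, -, 81, 667, 538, -, 683, 927, 919, -, 709, -]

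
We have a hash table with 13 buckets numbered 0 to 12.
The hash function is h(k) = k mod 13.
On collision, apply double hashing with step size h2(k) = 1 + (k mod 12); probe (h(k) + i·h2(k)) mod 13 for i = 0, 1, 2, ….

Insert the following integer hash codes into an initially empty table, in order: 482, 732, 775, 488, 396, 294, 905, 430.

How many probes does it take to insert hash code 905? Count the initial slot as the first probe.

482 hashes to 1; slot 1 is free -> place at 1.
732 hashes to 4; slot 4 is free -> place at 4.
775 hashes to 8; slot 8 is free -> place at 8.
488 hashes to 7; slot 7 is free -> place at 7.
396 hashes to 6; slot 6 is free -> place at 6.
294 hashes to 8, h2=7; 8 taken -> place at 2.
905 hashes to 8, h2=6; 8,1,7 taken -> place at 0.
430 hashes to 1, h2=11; 1 taken -> place at 12.
Table: [905, 482, 294, ∅, 732, ∅, 396, 488, 775, ∅, ∅, ∅, 430]

4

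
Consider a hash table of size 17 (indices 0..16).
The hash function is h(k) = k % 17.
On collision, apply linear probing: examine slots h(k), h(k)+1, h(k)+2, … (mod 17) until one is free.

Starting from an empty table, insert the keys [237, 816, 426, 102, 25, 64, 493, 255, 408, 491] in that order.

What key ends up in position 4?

237 hashes to 16; slot 16 is free → place at 16.
816 hashes to 0; slot 0 is free → place at 0.
426 hashes to 1; slot 1 is free → place at 1.
102 hashes to 0; 0,1 taken → place at 2.
25 hashes to 8; slot 8 is free → place at 8.
64 hashes to 13; slot 13 is free → place at 13.
493 hashes to 0; 0,1,2 taken → place at 3.
255 hashes to 0; 0,1,2,3 taken → place at 4.
408 hashes to 0; 0,1,2,3,4 taken → place at 5.
491 hashes to 15; slot 15 is free → place at 15.
Table: [816, 426, 102, 493, 255, 408, -, -, 25, -, -, -, -, 64, -, 491, 237]

255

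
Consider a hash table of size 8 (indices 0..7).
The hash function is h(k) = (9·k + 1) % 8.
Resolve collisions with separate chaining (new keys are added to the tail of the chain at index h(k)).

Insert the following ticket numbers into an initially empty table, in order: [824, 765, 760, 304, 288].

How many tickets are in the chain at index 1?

4

824 → bucket 1
765 → bucket 6
760 → bucket 1 (collision)
304 → bucket 1 (collision)
288 → bucket 1 (collision)
Final buckets:
0: -
1: 824 -> 760 -> 304 -> 288
2: -
3: -
4: -
5: -
6: 765
7: -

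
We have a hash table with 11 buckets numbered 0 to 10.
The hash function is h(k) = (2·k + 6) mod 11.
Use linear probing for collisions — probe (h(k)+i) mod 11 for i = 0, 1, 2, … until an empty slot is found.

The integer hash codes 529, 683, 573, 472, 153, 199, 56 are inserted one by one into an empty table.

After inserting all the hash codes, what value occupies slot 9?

529: h=8 => slot 8
683: h=8, probe 8,9 => slot 9
573: h=8, probe 8,9,10 => slot 10
472: h=4 => slot 4
153: h=4, probe 4,5 => slot 5
199: h=8, probe 8,9,10,0 => slot 0
56: h=8, probe 8,9,10,0,1 => slot 1
Table: [199, 56, -, -, 472, 153, -, -, 529, 683, 573]

683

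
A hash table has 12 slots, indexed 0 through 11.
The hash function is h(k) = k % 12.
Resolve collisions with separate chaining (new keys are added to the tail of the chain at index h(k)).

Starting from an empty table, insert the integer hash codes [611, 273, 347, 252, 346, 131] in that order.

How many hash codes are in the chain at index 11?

611 → bucket 11
273 → bucket 9
347 → bucket 11 (collision)
252 → bucket 0
346 → bucket 10
131 → bucket 11 (collision)
Final buckets:
0: 252
1: -
2: -
3: -
4: -
5: -
6: -
7: -
8: -
9: 273
10: 346
11: 611 -> 347 -> 131

3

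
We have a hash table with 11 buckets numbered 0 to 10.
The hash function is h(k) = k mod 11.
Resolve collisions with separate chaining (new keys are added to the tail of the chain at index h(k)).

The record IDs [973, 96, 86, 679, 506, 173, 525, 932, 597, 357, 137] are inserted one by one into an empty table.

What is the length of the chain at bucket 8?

973 -> bucket 5
96 -> bucket 8
86 -> bucket 9
679 -> bucket 8 (collision)
506 -> bucket 0
173 -> bucket 8 (collision)
525 -> bucket 8 (collision)
932 -> bucket 8 (collision)
597 -> bucket 3
357 -> bucket 5 (collision)
137 -> bucket 5 (collision)
Final buckets:
0: 506
1: -
2: -
3: 597
4: -
5: 973 -> 357 -> 137
6: -
7: -
8: 96 -> 679 -> 173 -> 525 -> 932
9: 86
10: -

5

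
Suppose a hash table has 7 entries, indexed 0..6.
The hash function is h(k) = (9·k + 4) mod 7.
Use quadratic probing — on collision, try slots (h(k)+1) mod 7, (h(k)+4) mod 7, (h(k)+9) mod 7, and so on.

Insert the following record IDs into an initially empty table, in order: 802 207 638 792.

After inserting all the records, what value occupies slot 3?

792

Insert 802: h=5, slot 5 empty -> index 5.
Insert 207: h=5, slot 5 occupied -> index 6.
Insert 638: h=6, slot 6 occupied -> index 0.
Insert 792: h=6, slots 6,0 occupied -> index 3.
Table: [638, _, _, 792, _, 802, 207]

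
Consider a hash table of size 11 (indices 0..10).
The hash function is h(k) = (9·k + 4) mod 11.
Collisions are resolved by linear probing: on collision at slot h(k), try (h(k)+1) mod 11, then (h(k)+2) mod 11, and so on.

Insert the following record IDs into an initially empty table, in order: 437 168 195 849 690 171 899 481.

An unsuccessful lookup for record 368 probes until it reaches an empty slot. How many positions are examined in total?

2

437 hashes to 10; slot 10 is free → place at 10.
168 hashes to 9; slot 9 is free → place at 9.
195 hashes to 10; 10 taken → place at 0.
849 hashes to 0; 0 taken → place at 1.
690 hashes to 10; 10,0,1 taken → place at 2.
171 hashes to 3; slot 3 is free → place at 3.
899 hashes to 10; 10,0,1,2,3 taken → place at 4.
481 hashes to 10; 10,0,1,2,3,4 taken → place at 5.
Table: [195, 849, 690, 171, 899, 481, -, -, -, 168, 437]
Lookup 368: h=5, probe 5,6 → slot 6 empty, not found.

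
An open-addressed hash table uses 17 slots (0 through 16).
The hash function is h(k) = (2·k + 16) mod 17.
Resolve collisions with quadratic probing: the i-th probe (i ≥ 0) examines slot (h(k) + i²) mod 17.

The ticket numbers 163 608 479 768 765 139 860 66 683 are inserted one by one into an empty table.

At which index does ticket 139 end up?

Insert 163: h=2, slot 2 empty => index 2.
Insert 608: h=8, slot 8 empty => index 8.
Insert 479: h=5, slot 5 empty => index 5.
Insert 768: h=5, slot 5 occupied => index 6.
Insert 765: h=16, slot 16 empty => index 16.
Insert 139: h=5, slots 5,6 occupied => index 9.
Insert 860: h=2, slot 2 occupied => index 3.
Insert 66: h=12, slot 12 empty => index 12.
Insert 683: h=5, slots 5,6,9 occupied => index 14.
Table: [-, -, 163, 860, -, 479, 768, -, 608, 139, -, -, 66, -, 683, -, 765]

9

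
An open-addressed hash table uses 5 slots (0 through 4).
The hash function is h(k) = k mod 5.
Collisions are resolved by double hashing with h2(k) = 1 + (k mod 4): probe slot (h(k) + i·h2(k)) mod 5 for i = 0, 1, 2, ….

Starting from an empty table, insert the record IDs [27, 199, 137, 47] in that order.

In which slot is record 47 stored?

27 hashes to 2; slot 2 is free => place at 2.
199 hashes to 4; slot 4 is free => place at 4.
137 hashes to 2, h2=2; 2,4 taken => place at 1.
47 hashes to 2, h2=4; 2,1 taken => place at 0.
Table: [47, 137, 27, —, 199]

0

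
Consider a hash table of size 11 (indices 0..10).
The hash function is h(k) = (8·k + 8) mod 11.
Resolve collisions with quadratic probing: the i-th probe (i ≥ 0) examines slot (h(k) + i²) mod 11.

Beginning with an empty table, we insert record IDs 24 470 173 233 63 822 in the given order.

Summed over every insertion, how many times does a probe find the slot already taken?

24 hashes to 2; slot 2 is free => place at 2.
470 hashes to 6; slot 6 is free => place at 6.
173 hashes to 6; 6 taken => place at 7.
233 hashes to 2; 2 taken => place at 3.
63 hashes to 6; 6,7 taken => place at 10.
822 hashes to 6; 6,7,10 taken => place at 4.
Table: [—, —, 24, 233, 822, —, 470, 173, —, —, 63]

7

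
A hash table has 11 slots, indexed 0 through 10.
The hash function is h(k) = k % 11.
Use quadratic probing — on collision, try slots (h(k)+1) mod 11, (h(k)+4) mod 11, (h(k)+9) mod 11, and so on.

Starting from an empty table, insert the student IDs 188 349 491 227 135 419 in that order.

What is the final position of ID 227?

0

188 hashes to 1; slot 1 is free => place at 1.
349 hashes to 8; slot 8 is free => place at 8.
491 hashes to 7; slot 7 is free => place at 7.
227 hashes to 7; 7,8 taken => place at 0.
135 hashes to 3; slot 3 is free => place at 3.
419 hashes to 1; 1 taken => place at 2.
Table: [227, 188, 419, 135, -, -, -, 491, 349, -, -]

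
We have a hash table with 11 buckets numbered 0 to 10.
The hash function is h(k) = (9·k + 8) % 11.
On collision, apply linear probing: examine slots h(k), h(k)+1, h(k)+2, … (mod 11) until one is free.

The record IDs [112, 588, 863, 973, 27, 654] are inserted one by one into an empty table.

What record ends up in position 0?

973

112 hashes to 4; slot 4 is free -> place at 4.
588 hashes to 9; slot 9 is free -> place at 9.
863 hashes to 9; 9 taken -> place at 10.
973 hashes to 9; 9,10 taken -> place at 0.
27 hashes to 9; 9,10,0 taken -> place at 1.
654 hashes to 9; 9,10,0,1 taken -> place at 2.
Table: [973, 27, 654, —, 112, —, —, —, —, 588, 863]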